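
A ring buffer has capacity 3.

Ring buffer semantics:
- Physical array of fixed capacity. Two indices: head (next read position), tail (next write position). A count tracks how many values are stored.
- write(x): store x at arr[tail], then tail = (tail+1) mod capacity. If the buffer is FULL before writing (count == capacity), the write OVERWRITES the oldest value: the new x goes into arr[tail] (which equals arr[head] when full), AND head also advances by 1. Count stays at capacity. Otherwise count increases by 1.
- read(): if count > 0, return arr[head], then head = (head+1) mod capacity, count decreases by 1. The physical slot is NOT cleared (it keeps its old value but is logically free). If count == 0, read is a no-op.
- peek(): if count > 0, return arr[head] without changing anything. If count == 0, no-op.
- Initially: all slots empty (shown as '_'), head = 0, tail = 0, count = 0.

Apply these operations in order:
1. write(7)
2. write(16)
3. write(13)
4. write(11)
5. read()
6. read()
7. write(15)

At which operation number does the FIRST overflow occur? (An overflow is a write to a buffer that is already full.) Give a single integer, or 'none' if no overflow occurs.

After op 1 (write(7)): arr=[7 _ _] head=0 tail=1 count=1
After op 2 (write(16)): arr=[7 16 _] head=0 tail=2 count=2
After op 3 (write(13)): arr=[7 16 13] head=0 tail=0 count=3
After op 4 (write(11)): arr=[11 16 13] head=1 tail=1 count=3
After op 5 (read()): arr=[11 16 13] head=2 tail=1 count=2
After op 6 (read()): arr=[11 16 13] head=0 tail=1 count=1
After op 7 (write(15)): arr=[11 15 13] head=0 tail=2 count=2

Answer: 4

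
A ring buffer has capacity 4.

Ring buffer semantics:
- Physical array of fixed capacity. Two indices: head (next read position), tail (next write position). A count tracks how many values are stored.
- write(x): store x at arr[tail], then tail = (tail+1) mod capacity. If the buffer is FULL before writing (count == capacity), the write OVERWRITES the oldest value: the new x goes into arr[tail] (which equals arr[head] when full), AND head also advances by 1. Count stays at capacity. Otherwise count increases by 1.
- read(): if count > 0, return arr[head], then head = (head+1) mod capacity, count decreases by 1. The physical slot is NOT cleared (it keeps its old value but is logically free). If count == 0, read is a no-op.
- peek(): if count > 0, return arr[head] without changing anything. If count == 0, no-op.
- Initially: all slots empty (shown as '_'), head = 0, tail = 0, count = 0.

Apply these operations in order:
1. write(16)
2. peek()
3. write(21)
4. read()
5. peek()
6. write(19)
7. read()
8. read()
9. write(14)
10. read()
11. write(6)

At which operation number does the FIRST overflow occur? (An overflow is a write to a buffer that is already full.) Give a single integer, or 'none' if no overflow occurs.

After op 1 (write(16)): arr=[16 _ _ _] head=0 tail=1 count=1
After op 2 (peek()): arr=[16 _ _ _] head=0 tail=1 count=1
After op 3 (write(21)): arr=[16 21 _ _] head=0 tail=2 count=2
After op 4 (read()): arr=[16 21 _ _] head=1 tail=2 count=1
After op 5 (peek()): arr=[16 21 _ _] head=1 tail=2 count=1
After op 6 (write(19)): arr=[16 21 19 _] head=1 tail=3 count=2
After op 7 (read()): arr=[16 21 19 _] head=2 tail=3 count=1
After op 8 (read()): arr=[16 21 19 _] head=3 tail=3 count=0
After op 9 (write(14)): arr=[16 21 19 14] head=3 tail=0 count=1
After op 10 (read()): arr=[16 21 19 14] head=0 tail=0 count=0
After op 11 (write(6)): arr=[6 21 19 14] head=0 tail=1 count=1

Answer: none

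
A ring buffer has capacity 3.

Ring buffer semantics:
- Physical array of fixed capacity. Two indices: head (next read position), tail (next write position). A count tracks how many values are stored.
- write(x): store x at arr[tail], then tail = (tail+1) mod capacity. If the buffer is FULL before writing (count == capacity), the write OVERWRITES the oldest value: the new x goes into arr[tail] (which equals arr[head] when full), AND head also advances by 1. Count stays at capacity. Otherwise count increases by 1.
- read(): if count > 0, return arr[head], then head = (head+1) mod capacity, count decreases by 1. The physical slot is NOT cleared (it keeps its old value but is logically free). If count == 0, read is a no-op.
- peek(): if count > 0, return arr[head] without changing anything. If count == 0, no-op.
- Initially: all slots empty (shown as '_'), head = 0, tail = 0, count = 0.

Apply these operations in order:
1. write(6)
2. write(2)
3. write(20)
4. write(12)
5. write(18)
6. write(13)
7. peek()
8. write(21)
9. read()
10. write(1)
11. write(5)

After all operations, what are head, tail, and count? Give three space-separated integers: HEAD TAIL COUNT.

Answer: 0 0 3

Derivation:
After op 1 (write(6)): arr=[6 _ _] head=0 tail=1 count=1
After op 2 (write(2)): arr=[6 2 _] head=0 tail=2 count=2
After op 3 (write(20)): arr=[6 2 20] head=0 tail=0 count=3
After op 4 (write(12)): arr=[12 2 20] head=1 tail=1 count=3
After op 5 (write(18)): arr=[12 18 20] head=2 tail=2 count=3
After op 6 (write(13)): arr=[12 18 13] head=0 tail=0 count=3
After op 7 (peek()): arr=[12 18 13] head=0 tail=0 count=3
After op 8 (write(21)): arr=[21 18 13] head=1 tail=1 count=3
After op 9 (read()): arr=[21 18 13] head=2 tail=1 count=2
After op 10 (write(1)): arr=[21 1 13] head=2 tail=2 count=3
After op 11 (write(5)): arr=[21 1 5] head=0 tail=0 count=3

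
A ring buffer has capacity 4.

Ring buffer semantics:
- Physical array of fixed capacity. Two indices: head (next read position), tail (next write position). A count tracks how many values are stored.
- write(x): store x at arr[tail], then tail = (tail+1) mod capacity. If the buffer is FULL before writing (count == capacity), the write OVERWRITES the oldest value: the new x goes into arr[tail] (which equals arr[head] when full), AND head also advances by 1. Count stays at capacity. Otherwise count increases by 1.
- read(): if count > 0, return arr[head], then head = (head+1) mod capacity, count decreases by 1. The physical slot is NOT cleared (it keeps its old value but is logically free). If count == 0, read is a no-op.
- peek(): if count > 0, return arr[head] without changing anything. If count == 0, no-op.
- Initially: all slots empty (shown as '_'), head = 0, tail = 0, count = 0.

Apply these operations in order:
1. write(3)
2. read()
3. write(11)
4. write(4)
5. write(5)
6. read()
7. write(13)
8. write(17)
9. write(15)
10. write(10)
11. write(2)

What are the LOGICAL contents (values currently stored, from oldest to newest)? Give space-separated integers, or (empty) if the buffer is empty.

Answer: 17 15 10 2

Derivation:
After op 1 (write(3)): arr=[3 _ _ _] head=0 tail=1 count=1
After op 2 (read()): arr=[3 _ _ _] head=1 tail=1 count=0
After op 3 (write(11)): arr=[3 11 _ _] head=1 tail=2 count=1
After op 4 (write(4)): arr=[3 11 4 _] head=1 tail=3 count=2
After op 5 (write(5)): arr=[3 11 4 5] head=1 tail=0 count=3
After op 6 (read()): arr=[3 11 4 5] head=2 tail=0 count=2
After op 7 (write(13)): arr=[13 11 4 5] head=2 tail=1 count=3
After op 8 (write(17)): arr=[13 17 4 5] head=2 tail=2 count=4
After op 9 (write(15)): arr=[13 17 15 5] head=3 tail=3 count=4
After op 10 (write(10)): arr=[13 17 15 10] head=0 tail=0 count=4
After op 11 (write(2)): arr=[2 17 15 10] head=1 tail=1 count=4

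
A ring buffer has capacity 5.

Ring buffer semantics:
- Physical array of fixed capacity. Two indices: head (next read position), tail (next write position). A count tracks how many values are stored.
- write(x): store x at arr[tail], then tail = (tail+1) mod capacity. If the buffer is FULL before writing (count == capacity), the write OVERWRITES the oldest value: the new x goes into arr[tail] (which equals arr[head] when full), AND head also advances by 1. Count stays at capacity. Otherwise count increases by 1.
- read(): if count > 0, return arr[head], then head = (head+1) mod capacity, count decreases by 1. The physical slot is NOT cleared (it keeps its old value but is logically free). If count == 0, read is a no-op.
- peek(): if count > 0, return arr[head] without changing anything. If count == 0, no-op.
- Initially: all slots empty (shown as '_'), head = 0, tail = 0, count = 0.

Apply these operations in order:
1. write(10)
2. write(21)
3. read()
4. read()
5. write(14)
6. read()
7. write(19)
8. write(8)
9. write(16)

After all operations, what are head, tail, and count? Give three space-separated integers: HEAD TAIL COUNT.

Answer: 3 1 3

Derivation:
After op 1 (write(10)): arr=[10 _ _ _ _] head=0 tail=1 count=1
After op 2 (write(21)): arr=[10 21 _ _ _] head=0 tail=2 count=2
After op 3 (read()): arr=[10 21 _ _ _] head=1 tail=2 count=1
After op 4 (read()): arr=[10 21 _ _ _] head=2 tail=2 count=0
After op 5 (write(14)): arr=[10 21 14 _ _] head=2 tail=3 count=1
After op 6 (read()): arr=[10 21 14 _ _] head=3 tail=3 count=0
After op 7 (write(19)): arr=[10 21 14 19 _] head=3 tail=4 count=1
After op 8 (write(8)): arr=[10 21 14 19 8] head=3 tail=0 count=2
After op 9 (write(16)): arr=[16 21 14 19 8] head=3 tail=1 count=3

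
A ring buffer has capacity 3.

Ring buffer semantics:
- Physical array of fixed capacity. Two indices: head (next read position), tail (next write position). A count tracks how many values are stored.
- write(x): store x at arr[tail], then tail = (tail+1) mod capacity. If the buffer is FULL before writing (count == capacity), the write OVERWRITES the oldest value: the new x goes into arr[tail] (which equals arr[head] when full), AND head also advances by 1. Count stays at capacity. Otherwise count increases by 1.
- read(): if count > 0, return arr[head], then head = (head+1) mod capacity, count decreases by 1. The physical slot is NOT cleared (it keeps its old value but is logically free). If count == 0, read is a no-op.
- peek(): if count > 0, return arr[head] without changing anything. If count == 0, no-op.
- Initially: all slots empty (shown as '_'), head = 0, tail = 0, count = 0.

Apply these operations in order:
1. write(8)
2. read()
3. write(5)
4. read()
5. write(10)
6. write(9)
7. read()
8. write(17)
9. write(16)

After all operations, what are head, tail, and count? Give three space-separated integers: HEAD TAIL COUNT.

After op 1 (write(8)): arr=[8 _ _] head=0 tail=1 count=1
After op 2 (read()): arr=[8 _ _] head=1 tail=1 count=0
After op 3 (write(5)): arr=[8 5 _] head=1 tail=2 count=1
After op 4 (read()): arr=[8 5 _] head=2 tail=2 count=0
After op 5 (write(10)): arr=[8 5 10] head=2 tail=0 count=1
After op 6 (write(9)): arr=[9 5 10] head=2 tail=1 count=2
After op 7 (read()): arr=[9 5 10] head=0 tail=1 count=1
After op 8 (write(17)): arr=[9 17 10] head=0 tail=2 count=2
After op 9 (write(16)): arr=[9 17 16] head=0 tail=0 count=3

Answer: 0 0 3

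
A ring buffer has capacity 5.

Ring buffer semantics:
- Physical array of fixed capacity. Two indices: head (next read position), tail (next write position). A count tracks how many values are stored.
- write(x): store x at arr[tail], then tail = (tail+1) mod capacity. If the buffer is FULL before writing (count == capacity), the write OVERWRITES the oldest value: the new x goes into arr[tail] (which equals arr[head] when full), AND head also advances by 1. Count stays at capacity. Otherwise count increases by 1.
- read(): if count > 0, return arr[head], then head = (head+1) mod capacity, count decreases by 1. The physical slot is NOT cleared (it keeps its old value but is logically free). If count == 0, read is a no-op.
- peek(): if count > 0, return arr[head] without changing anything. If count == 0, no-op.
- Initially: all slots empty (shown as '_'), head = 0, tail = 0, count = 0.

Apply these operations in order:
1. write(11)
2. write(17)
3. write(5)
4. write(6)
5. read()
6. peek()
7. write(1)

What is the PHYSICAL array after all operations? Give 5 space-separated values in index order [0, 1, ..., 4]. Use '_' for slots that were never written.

After op 1 (write(11)): arr=[11 _ _ _ _] head=0 tail=1 count=1
After op 2 (write(17)): arr=[11 17 _ _ _] head=0 tail=2 count=2
After op 3 (write(5)): arr=[11 17 5 _ _] head=0 tail=3 count=3
After op 4 (write(6)): arr=[11 17 5 6 _] head=0 tail=4 count=4
After op 5 (read()): arr=[11 17 5 6 _] head=1 tail=4 count=3
After op 6 (peek()): arr=[11 17 5 6 _] head=1 tail=4 count=3
After op 7 (write(1)): arr=[11 17 5 6 1] head=1 tail=0 count=4

Answer: 11 17 5 6 1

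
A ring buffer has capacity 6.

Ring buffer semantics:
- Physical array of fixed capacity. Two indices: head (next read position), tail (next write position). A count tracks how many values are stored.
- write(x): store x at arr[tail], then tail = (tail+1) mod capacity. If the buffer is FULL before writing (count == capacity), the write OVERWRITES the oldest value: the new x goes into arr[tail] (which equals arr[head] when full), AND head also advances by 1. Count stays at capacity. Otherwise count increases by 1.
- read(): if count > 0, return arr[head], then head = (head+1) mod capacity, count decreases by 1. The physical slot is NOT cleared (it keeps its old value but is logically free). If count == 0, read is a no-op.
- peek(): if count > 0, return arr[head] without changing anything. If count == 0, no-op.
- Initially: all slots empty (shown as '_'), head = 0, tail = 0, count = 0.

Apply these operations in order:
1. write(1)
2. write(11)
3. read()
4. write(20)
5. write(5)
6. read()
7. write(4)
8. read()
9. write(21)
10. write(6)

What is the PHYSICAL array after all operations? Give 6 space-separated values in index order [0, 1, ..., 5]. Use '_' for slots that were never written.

Answer: 6 11 20 5 4 21

Derivation:
After op 1 (write(1)): arr=[1 _ _ _ _ _] head=0 tail=1 count=1
After op 2 (write(11)): arr=[1 11 _ _ _ _] head=0 tail=2 count=2
After op 3 (read()): arr=[1 11 _ _ _ _] head=1 tail=2 count=1
After op 4 (write(20)): arr=[1 11 20 _ _ _] head=1 tail=3 count=2
After op 5 (write(5)): arr=[1 11 20 5 _ _] head=1 tail=4 count=3
After op 6 (read()): arr=[1 11 20 5 _ _] head=2 tail=4 count=2
After op 7 (write(4)): arr=[1 11 20 5 4 _] head=2 tail=5 count=3
After op 8 (read()): arr=[1 11 20 5 4 _] head=3 tail=5 count=2
After op 9 (write(21)): arr=[1 11 20 5 4 21] head=3 tail=0 count=3
After op 10 (write(6)): arr=[6 11 20 5 4 21] head=3 tail=1 count=4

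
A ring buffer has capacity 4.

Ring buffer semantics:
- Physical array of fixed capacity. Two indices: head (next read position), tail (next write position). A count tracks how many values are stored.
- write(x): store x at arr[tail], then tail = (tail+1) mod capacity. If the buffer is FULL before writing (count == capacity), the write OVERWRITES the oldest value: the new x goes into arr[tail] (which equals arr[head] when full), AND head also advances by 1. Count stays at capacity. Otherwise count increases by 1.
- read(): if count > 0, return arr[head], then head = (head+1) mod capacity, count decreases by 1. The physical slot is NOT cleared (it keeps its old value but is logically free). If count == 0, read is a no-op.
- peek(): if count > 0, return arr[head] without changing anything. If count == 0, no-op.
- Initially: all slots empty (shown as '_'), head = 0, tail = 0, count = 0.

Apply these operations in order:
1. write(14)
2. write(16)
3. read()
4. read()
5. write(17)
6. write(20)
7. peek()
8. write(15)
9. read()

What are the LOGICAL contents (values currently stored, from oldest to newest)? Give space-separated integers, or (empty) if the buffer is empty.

After op 1 (write(14)): arr=[14 _ _ _] head=0 tail=1 count=1
After op 2 (write(16)): arr=[14 16 _ _] head=0 tail=2 count=2
After op 3 (read()): arr=[14 16 _ _] head=1 tail=2 count=1
After op 4 (read()): arr=[14 16 _ _] head=2 tail=2 count=0
After op 5 (write(17)): arr=[14 16 17 _] head=2 tail=3 count=1
After op 6 (write(20)): arr=[14 16 17 20] head=2 tail=0 count=2
After op 7 (peek()): arr=[14 16 17 20] head=2 tail=0 count=2
After op 8 (write(15)): arr=[15 16 17 20] head=2 tail=1 count=3
After op 9 (read()): arr=[15 16 17 20] head=3 tail=1 count=2

Answer: 20 15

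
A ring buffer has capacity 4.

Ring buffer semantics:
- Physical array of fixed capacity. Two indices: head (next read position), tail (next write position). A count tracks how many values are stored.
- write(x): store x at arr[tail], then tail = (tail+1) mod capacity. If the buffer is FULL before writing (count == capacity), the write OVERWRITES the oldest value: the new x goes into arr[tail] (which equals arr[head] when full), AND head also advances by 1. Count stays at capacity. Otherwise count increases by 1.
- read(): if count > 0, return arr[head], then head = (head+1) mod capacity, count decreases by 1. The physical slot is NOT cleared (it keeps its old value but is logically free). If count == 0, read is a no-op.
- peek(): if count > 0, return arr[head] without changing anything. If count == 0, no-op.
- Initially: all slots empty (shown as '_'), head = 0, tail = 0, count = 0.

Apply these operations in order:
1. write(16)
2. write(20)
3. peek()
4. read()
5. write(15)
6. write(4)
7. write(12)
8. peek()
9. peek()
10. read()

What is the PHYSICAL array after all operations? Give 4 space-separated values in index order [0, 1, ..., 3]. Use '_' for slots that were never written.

After op 1 (write(16)): arr=[16 _ _ _] head=0 tail=1 count=1
After op 2 (write(20)): arr=[16 20 _ _] head=0 tail=2 count=2
After op 3 (peek()): arr=[16 20 _ _] head=0 tail=2 count=2
After op 4 (read()): arr=[16 20 _ _] head=1 tail=2 count=1
After op 5 (write(15)): arr=[16 20 15 _] head=1 tail=3 count=2
After op 6 (write(4)): arr=[16 20 15 4] head=1 tail=0 count=3
After op 7 (write(12)): arr=[12 20 15 4] head=1 tail=1 count=4
After op 8 (peek()): arr=[12 20 15 4] head=1 tail=1 count=4
After op 9 (peek()): arr=[12 20 15 4] head=1 tail=1 count=4
After op 10 (read()): arr=[12 20 15 4] head=2 tail=1 count=3

Answer: 12 20 15 4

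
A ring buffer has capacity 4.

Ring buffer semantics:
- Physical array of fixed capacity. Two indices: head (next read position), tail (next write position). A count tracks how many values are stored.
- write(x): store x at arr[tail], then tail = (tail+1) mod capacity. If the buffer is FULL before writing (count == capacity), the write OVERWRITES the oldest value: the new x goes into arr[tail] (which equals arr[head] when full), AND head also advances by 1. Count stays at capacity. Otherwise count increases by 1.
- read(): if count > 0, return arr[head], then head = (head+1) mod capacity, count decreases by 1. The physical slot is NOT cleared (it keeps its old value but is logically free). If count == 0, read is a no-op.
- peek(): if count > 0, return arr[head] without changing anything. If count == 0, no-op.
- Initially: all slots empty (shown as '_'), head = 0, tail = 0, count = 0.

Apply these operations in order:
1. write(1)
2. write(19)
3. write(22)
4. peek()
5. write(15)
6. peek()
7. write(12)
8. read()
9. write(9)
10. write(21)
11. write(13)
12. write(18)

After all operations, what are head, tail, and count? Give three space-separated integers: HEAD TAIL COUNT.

Answer: 1 1 4

Derivation:
After op 1 (write(1)): arr=[1 _ _ _] head=0 tail=1 count=1
After op 2 (write(19)): arr=[1 19 _ _] head=0 tail=2 count=2
After op 3 (write(22)): arr=[1 19 22 _] head=0 tail=3 count=3
After op 4 (peek()): arr=[1 19 22 _] head=0 tail=3 count=3
After op 5 (write(15)): arr=[1 19 22 15] head=0 tail=0 count=4
After op 6 (peek()): arr=[1 19 22 15] head=0 tail=0 count=4
After op 7 (write(12)): arr=[12 19 22 15] head=1 tail=1 count=4
After op 8 (read()): arr=[12 19 22 15] head=2 tail=1 count=3
After op 9 (write(9)): arr=[12 9 22 15] head=2 tail=2 count=4
After op 10 (write(21)): arr=[12 9 21 15] head=3 tail=3 count=4
After op 11 (write(13)): arr=[12 9 21 13] head=0 tail=0 count=4
After op 12 (write(18)): arr=[18 9 21 13] head=1 tail=1 count=4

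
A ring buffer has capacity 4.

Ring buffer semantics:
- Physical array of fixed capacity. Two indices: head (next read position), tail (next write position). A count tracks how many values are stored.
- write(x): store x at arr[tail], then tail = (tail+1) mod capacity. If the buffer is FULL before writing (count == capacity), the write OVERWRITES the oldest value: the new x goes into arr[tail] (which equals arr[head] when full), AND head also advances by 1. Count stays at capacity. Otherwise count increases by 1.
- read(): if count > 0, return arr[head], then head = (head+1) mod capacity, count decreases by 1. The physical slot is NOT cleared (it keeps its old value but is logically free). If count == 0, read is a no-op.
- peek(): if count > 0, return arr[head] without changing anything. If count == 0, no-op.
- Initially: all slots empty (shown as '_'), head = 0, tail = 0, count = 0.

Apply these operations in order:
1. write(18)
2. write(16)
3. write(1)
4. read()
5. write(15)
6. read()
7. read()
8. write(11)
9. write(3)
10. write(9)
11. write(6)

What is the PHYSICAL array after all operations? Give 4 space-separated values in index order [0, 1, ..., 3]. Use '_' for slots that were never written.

After op 1 (write(18)): arr=[18 _ _ _] head=0 tail=1 count=1
After op 2 (write(16)): arr=[18 16 _ _] head=0 tail=2 count=2
After op 3 (write(1)): arr=[18 16 1 _] head=0 tail=3 count=3
After op 4 (read()): arr=[18 16 1 _] head=1 tail=3 count=2
After op 5 (write(15)): arr=[18 16 1 15] head=1 tail=0 count=3
After op 6 (read()): arr=[18 16 1 15] head=2 tail=0 count=2
After op 7 (read()): arr=[18 16 1 15] head=3 tail=0 count=1
After op 8 (write(11)): arr=[11 16 1 15] head=3 tail=1 count=2
After op 9 (write(3)): arr=[11 3 1 15] head=3 tail=2 count=3
After op 10 (write(9)): arr=[11 3 9 15] head=3 tail=3 count=4
After op 11 (write(6)): arr=[11 3 9 6] head=0 tail=0 count=4

Answer: 11 3 9 6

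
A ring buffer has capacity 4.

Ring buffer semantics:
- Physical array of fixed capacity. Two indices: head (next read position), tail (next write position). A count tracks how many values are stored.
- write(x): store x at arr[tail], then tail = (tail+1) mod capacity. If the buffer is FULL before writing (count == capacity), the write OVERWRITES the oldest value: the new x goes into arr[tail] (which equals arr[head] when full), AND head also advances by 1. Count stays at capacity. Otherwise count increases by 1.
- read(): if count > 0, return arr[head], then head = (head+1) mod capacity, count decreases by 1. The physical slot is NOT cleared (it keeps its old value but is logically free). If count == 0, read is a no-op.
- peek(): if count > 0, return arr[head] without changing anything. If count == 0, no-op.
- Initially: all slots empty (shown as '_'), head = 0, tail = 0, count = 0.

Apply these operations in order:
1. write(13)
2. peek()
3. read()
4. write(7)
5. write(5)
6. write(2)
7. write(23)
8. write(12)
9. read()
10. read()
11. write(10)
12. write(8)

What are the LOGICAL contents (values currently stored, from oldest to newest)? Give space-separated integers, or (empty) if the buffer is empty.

After op 1 (write(13)): arr=[13 _ _ _] head=0 tail=1 count=1
After op 2 (peek()): arr=[13 _ _ _] head=0 tail=1 count=1
After op 3 (read()): arr=[13 _ _ _] head=1 tail=1 count=0
After op 4 (write(7)): arr=[13 7 _ _] head=1 tail=2 count=1
After op 5 (write(5)): arr=[13 7 5 _] head=1 tail=3 count=2
After op 6 (write(2)): arr=[13 7 5 2] head=1 tail=0 count=3
After op 7 (write(23)): arr=[23 7 5 2] head=1 tail=1 count=4
After op 8 (write(12)): arr=[23 12 5 2] head=2 tail=2 count=4
After op 9 (read()): arr=[23 12 5 2] head=3 tail=2 count=3
After op 10 (read()): arr=[23 12 5 2] head=0 tail=2 count=2
After op 11 (write(10)): arr=[23 12 10 2] head=0 tail=3 count=3
After op 12 (write(8)): arr=[23 12 10 8] head=0 tail=0 count=4

Answer: 23 12 10 8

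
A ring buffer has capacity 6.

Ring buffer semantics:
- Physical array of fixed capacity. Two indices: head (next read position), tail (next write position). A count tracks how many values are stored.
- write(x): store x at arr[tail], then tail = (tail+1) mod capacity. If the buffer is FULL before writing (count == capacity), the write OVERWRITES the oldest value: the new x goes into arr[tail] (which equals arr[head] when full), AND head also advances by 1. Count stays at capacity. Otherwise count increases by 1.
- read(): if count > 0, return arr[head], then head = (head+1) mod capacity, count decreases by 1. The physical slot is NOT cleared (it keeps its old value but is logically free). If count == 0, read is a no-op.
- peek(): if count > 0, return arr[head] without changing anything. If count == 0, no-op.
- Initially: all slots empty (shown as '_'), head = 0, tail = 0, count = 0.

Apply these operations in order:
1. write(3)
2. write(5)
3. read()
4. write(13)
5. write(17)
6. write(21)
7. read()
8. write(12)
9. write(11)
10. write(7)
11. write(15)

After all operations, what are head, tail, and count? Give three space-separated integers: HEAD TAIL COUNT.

After op 1 (write(3)): arr=[3 _ _ _ _ _] head=0 tail=1 count=1
After op 2 (write(5)): arr=[3 5 _ _ _ _] head=0 tail=2 count=2
After op 3 (read()): arr=[3 5 _ _ _ _] head=1 tail=2 count=1
After op 4 (write(13)): arr=[3 5 13 _ _ _] head=1 tail=3 count=2
After op 5 (write(17)): arr=[3 5 13 17 _ _] head=1 tail=4 count=3
After op 6 (write(21)): arr=[3 5 13 17 21 _] head=1 tail=5 count=4
After op 7 (read()): arr=[3 5 13 17 21 _] head=2 tail=5 count=3
After op 8 (write(12)): arr=[3 5 13 17 21 12] head=2 tail=0 count=4
After op 9 (write(11)): arr=[11 5 13 17 21 12] head=2 tail=1 count=5
After op 10 (write(7)): arr=[11 7 13 17 21 12] head=2 tail=2 count=6
After op 11 (write(15)): arr=[11 7 15 17 21 12] head=3 tail=3 count=6

Answer: 3 3 6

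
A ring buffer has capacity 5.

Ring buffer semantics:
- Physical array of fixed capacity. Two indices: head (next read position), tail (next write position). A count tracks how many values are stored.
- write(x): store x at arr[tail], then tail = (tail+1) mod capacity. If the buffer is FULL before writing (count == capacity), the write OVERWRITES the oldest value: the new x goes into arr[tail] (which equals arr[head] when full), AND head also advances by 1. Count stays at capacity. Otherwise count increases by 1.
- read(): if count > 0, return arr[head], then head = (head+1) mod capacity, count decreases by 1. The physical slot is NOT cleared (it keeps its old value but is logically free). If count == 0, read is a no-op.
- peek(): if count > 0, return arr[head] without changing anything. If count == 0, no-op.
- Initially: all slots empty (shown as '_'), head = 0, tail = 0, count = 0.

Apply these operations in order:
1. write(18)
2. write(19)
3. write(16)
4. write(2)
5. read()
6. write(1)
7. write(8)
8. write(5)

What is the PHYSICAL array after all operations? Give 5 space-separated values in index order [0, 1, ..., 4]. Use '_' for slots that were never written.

After op 1 (write(18)): arr=[18 _ _ _ _] head=0 tail=1 count=1
After op 2 (write(19)): arr=[18 19 _ _ _] head=0 tail=2 count=2
After op 3 (write(16)): arr=[18 19 16 _ _] head=0 tail=3 count=3
After op 4 (write(2)): arr=[18 19 16 2 _] head=0 tail=4 count=4
After op 5 (read()): arr=[18 19 16 2 _] head=1 tail=4 count=3
After op 6 (write(1)): arr=[18 19 16 2 1] head=1 tail=0 count=4
After op 7 (write(8)): arr=[8 19 16 2 1] head=1 tail=1 count=5
After op 8 (write(5)): arr=[8 5 16 2 1] head=2 tail=2 count=5

Answer: 8 5 16 2 1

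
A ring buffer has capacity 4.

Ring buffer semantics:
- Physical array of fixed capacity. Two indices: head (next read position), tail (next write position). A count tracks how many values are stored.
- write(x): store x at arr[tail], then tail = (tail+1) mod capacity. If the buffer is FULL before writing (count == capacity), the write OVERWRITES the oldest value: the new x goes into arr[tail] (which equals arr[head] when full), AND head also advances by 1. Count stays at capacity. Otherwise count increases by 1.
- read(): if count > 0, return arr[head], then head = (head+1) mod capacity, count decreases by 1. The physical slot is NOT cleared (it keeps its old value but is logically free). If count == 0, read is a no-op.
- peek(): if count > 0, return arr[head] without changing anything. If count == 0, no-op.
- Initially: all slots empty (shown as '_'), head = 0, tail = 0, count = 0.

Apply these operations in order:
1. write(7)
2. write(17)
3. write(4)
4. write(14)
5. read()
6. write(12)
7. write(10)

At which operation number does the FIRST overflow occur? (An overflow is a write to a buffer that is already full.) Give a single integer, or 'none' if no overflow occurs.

Answer: 7

Derivation:
After op 1 (write(7)): arr=[7 _ _ _] head=0 tail=1 count=1
After op 2 (write(17)): arr=[7 17 _ _] head=0 tail=2 count=2
After op 3 (write(4)): arr=[7 17 4 _] head=0 tail=3 count=3
After op 4 (write(14)): arr=[7 17 4 14] head=0 tail=0 count=4
After op 5 (read()): arr=[7 17 4 14] head=1 tail=0 count=3
After op 6 (write(12)): arr=[12 17 4 14] head=1 tail=1 count=4
After op 7 (write(10)): arr=[12 10 4 14] head=2 tail=2 count=4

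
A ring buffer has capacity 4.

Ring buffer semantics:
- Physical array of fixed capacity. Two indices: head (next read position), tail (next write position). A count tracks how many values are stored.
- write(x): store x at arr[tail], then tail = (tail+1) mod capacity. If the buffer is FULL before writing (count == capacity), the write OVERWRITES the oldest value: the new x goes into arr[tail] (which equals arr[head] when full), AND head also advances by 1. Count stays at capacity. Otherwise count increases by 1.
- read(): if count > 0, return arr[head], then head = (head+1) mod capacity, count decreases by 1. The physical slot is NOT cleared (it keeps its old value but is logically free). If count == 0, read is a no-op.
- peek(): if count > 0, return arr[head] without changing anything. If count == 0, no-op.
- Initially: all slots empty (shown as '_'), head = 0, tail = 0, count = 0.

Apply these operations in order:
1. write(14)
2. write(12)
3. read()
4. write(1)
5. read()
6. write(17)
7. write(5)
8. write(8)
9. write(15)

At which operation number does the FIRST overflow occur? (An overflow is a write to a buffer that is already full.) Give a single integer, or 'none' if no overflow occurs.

Answer: 9

Derivation:
After op 1 (write(14)): arr=[14 _ _ _] head=0 tail=1 count=1
After op 2 (write(12)): arr=[14 12 _ _] head=0 tail=2 count=2
After op 3 (read()): arr=[14 12 _ _] head=1 tail=2 count=1
After op 4 (write(1)): arr=[14 12 1 _] head=1 tail=3 count=2
After op 5 (read()): arr=[14 12 1 _] head=2 tail=3 count=1
After op 6 (write(17)): arr=[14 12 1 17] head=2 tail=0 count=2
After op 7 (write(5)): arr=[5 12 1 17] head=2 tail=1 count=3
After op 8 (write(8)): arr=[5 8 1 17] head=2 tail=2 count=4
After op 9 (write(15)): arr=[5 8 15 17] head=3 tail=3 count=4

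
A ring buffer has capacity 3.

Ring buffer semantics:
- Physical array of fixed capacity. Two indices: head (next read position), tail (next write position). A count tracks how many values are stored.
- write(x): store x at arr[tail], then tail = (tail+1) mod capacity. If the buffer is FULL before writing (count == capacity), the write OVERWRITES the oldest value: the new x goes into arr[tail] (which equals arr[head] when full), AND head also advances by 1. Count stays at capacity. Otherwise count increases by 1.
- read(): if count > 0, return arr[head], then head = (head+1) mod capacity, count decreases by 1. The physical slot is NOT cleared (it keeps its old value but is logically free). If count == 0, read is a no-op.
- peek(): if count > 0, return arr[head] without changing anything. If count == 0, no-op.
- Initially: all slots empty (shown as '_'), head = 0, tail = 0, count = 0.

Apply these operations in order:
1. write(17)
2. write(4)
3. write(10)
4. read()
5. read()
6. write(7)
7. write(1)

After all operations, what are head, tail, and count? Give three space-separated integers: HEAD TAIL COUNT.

Answer: 2 2 3

Derivation:
After op 1 (write(17)): arr=[17 _ _] head=0 tail=1 count=1
After op 2 (write(4)): arr=[17 4 _] head=0 tail=2 count=2
After op 3 (write(10)): arr=[17 4 10] head=0 tail=0 count=3
After op 4 (read()): arr=[17 4 10] head=1 tail=0 count=2
After op 5 (read()): arr=[17 4 10] head=2 tail=0 count=1
After op 6 (write(7)): arr=[7 4 10] head=2 tail=1 count=2
After op 7 (write(1)): arr=[7 1 10] head=2 tail=2 count=3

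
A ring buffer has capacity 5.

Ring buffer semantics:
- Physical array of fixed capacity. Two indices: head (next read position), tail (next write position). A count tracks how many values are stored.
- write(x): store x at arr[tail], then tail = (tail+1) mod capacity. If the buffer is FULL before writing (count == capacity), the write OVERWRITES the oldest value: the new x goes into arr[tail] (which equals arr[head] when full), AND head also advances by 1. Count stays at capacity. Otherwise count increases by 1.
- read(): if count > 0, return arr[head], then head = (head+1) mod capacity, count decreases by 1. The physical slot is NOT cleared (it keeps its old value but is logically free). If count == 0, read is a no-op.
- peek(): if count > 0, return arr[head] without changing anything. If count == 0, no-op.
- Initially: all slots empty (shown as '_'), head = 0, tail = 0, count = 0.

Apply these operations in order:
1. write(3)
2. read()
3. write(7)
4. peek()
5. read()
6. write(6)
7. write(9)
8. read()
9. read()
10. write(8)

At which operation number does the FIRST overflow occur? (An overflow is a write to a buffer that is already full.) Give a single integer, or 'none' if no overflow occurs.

Answer: none

Derivation:
After op 1 (write(3)): arr=[3 _ _ _ _] head=0 tail=1 count=1
After op 2 (read()): arr=[3 _ _ _ _] head=1 tail=1 count=0
After op 3 (write(7)): arr=[3 7 _ _ _] head=1 tail=2 count=1
After op 4 (peek()): arr=[3 7 _ _ _] head=1 tail=2 count=1
After op 5 (read()): arr=[3 7 _ _ _] head=2 tail=2 count=0
After op 6 (write(6)): arr=[3 7 6 _ _] head=2 tail=3 count=1
After op 7 (write(9)): arr=[3 7 6 9 _] head=2 tail=4 count=2
After op 8 (read()): arr=[3 7 6 9 _] head=3 tail=4 count=1
After op 9 (read()): arr=[3 7 6 9 _] head=4 tail=4 count=0
After op 10 (write(8)): arr=[3 7 6 9 8] head=4 tail=0 count=1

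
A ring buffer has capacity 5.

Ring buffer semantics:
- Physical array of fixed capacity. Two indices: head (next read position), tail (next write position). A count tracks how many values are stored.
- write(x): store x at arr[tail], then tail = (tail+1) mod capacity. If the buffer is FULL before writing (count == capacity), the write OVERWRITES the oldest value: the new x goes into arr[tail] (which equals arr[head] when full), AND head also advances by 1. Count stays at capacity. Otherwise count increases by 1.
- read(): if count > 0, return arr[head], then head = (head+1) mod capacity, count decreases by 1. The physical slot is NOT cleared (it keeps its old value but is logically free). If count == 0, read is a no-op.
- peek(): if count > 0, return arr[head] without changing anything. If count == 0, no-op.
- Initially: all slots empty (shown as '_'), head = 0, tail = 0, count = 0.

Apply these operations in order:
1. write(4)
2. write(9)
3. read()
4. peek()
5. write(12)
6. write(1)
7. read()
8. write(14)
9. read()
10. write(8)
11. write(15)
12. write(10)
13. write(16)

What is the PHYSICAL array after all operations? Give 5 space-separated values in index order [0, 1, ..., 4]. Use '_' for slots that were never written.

Answer: 8 15 10 16 14

Derivation:
After op 1 (write(4)): arr=[4 _ _ _ _] head=0 tail=1 count=1
After op 2 (write(9)): arr=[4 9 _ _ _] head=0 tail=2 count=2
After op 3 (read()): arr=[4 9 _ _ _] head=1 tail=2 count=1
After op 4 (peek()): arr=[4 9 _ _ _] head=1 tail=2 count=1
After op 5 (write(12)): arr=[4 9 12 _ _] head=1 tail=3 count=2
After op 6 (write(1)): arr=[4 9 12 1 _] head=1 tail=4 count=3
After op 7 (read()): arr=[4 9 12 1 _] head=2 tail=4 count=2
After op 8 (write(14)): arr=[4 9 12 1 14] head=2 tail=0 count=3
After op 9 (read()): arr=[4 9 12 1 14] head=3 tail=0 count=2
After op 10 (write(8)): arr=[8 9 12 1 14] head=3 tail=1 count=3
After op 11 (write(15)): arr=[8 15 12 1 14] head=3 tail=2 count=4
After op 12 (write(10)): arr=[8 15 10 1 14] head=3 tail=3 count=5
After op 13 (write(16)): arr=[8 15 10 16 14] head=4 tail=4 count=5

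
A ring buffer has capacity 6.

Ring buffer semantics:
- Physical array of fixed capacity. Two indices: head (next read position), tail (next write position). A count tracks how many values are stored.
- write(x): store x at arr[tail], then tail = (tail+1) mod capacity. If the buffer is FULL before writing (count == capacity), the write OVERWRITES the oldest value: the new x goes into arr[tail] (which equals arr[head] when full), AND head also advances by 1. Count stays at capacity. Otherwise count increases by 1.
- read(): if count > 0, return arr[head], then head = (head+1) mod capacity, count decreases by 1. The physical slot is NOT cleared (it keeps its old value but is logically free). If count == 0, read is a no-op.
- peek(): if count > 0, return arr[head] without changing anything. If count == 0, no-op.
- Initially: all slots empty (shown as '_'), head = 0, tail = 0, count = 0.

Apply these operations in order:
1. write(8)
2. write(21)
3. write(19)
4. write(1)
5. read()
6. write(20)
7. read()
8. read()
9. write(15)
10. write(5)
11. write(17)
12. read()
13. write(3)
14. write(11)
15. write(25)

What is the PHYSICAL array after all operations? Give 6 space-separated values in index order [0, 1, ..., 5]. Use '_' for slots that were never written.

Answer: 5 17 3 11 25 15

Derivation:
After op 1 (write(8)): arr=[8 _ _ _ _ _] head=0 tail=1 count=1
After op 2 (write(21)): arr=[8 21 _ _ _ _] head=0 tail=2 count=2
After op 3 (write(19)): arr=[8 21 19 _ _ _] head=0 tail=3 count=3
After op 4 (write(1)): arr=[8 21 19 1 _ _] head=0 tail=4 count=4
After op 5 (read()): arr=[8 21 19 1 _ _] head=1 tail=4 count=3
After op 6 (write(20)): arr=[8 21 19 1 20 _] head=1 tail=5 count=4
After op 7 (read()): arr=[8 21 19 1 20 _] head=2 tail=5 count=3
After op 8 (read()): arr=[8 21 19 1 20 _] head=3 tail=5 count=2
After op 9 (write(15)): arr=[8 21 19 1 20 15] head=3 tail=0 count=3
After op 10 (write(5)): arr=[5 21 19 1 20 15] head=3 tail=1 count=4
After op 11 (write(17)): arr=[5 17 19 1 20 15] head=3 tail=2 count=5
After op 12 (read()): arr=[5 17 19 1 20 15] head=4 tail=2 count=4
After op 13 (write(3)): arr=[5 17 3 1 20 15] head=4 tail=3 count=5
After op 14 (write(11)): arr=[5 17 3 11 20 15] head=4 tail=4 count=6
After op 15 (write(25)): arr=[5 17 3 11 25 15] head=5 tail=5 count=6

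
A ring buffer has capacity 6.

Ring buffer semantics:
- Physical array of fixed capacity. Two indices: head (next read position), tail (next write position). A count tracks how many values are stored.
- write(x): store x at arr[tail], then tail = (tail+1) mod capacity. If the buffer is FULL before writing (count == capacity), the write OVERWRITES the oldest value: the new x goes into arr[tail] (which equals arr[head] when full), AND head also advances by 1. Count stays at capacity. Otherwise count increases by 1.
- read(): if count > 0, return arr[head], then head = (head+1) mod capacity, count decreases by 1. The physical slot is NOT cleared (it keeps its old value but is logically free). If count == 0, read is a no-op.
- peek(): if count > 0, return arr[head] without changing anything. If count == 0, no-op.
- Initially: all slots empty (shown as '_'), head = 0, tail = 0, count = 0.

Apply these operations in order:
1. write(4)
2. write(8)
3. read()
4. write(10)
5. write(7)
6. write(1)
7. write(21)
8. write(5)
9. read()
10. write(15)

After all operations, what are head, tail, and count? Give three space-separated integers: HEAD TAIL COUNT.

Answer: 2 2 6

Derivation:
After op 1 (write(4)): arr=[4 _ _ _ _ _] head=0 tail=1 count=1
After op 2 (write(8)): arr=[4 8 _ _ _ _] head=0 tail=2 count=2
After op 3 (read()): arr=[4 8 _ _ _ _] head=1 tail=2 count=1
After op 4 (write(10)): arr=[4 8 10 _ _ _] head=1 tail=3 count=2
After op 5 (write(7)): arr=[4 8 10 7 _ _] head=1 tail=4 count=3
After op 6 (write(1)): arr=[4 8 10 7 1 _] head=1 tail=5 count=4
After op 7 (write(21)): arr=[4 8 10 7 1 21] head=1 tail=0 count=5
After op 8 (write(5)): arr=[5 8 10 7 1 21] head=1 tail=1 count=6
After op 9 (read()): arr=[5 8 10 7 1 21] head=2 tail=1 count=5
After op 10 (write(15)): arr=[5 15 10 7 1 21] head=2 tail=2 count=6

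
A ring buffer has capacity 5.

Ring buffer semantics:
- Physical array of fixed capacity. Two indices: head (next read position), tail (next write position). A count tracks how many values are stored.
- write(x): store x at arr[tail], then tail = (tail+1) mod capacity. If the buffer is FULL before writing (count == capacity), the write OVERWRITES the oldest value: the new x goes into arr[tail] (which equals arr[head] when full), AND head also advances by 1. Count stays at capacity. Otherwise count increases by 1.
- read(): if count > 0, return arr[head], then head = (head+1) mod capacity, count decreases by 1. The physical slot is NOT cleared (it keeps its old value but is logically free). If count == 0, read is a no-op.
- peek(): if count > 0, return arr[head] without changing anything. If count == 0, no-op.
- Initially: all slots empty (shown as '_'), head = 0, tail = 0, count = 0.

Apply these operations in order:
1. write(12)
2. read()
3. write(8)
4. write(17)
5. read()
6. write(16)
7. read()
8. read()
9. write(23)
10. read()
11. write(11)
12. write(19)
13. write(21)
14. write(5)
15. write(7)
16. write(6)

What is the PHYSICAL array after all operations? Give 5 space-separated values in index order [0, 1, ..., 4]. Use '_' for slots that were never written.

Answer: 6 19 21 5 7

Derivation:
After op 1 (write(12)): arr=[12 _ _ _ _] head=0 tail=1 count=1
After op 2 (read()): arr=[12 _ _ _ _] head=1 tail=1 count=0
After op 3 (write(8)): arr=[12 8 _ _ _] head=1 tail=2 count=1
After op 4 (write(17)): arr=[12 8 17 _ _] head=1 tail=3 count=2
After op 5 (read()): arr=[12 8 17 _ _] head=2 tail=3 count=1
After op 6 (write(16)): arr=[12 8 17 16 _] head=2 tail=4 count=2
After op 7 (read()): arr=[12 8 17 16 _] head=3 tail=4 count=1
After op 8 (read()): arr=[12 8 17 16 _] head=4 tail=4 count=0
After op 9 (write(23)): arr=[12 8 17 16 23] head=4 tail=0 count=1
After op 10 (read()): arr=[12 8 17 16 23] head=0 tail=0 count=0
After op 11 (write(11)): arr=[11 8 17 16 23] head=0 tail=1 count=1
After op 12 (write(19)): arr=[11 19 17 16 23] head=0 tail=2 count=2
After op 13 (write(21)): arr=[11 19 21 16 23] head=0 tail=3 count=3
After op 14 (write(5)): arr=[11 19 21 5 23] head=0 tail=4 count=4
After op 15 (write(7)): arr=[11 19 21 5 7] head=0 tail=0 count=5
After op 16 (write(6)): arr=[6 19 21 5 7] head=1 tail=1 count=5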